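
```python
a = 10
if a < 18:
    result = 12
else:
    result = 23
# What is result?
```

Trace (tracking result):
a = 10  # -> a = 10
if a < 18:  # condition is True
    result = 12  # -> result = 12

Answer: 12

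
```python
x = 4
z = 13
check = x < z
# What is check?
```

Answer: True

Derivation:
Trace (tracking check):
x = 4  # -> x = 4
z = 13  # -> z = 13
check = x < z  # -> check = True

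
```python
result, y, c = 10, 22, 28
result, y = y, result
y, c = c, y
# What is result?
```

Trace (tracking result):
result, y, c = (10, 22, 28)  # -> result = 10, y = 22, c = 28
result, y = (y, result)  # -> result = 22, y = 10
y, c = (c, y)  # -> y = 28, c = 10

Answer: 22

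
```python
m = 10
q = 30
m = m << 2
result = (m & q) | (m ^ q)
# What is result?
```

Trace (tracking result):
m = 10  # -> m = 10
q = 30  # -> q = 30
m = m << 2  # -> m = 40
result = m & q | m ^ q  # -> result = 62

Answer: 62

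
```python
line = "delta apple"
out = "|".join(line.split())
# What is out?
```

Trace (tracking out):
line = 'delta apple'  # -> line = 'delta apple'
out = '|'.join(line.split())  # -> out = 'delta|apple'

Answer: 'delta|apple'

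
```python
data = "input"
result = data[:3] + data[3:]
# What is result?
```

Trace (tracking result):
data = 'input'  # -> data = 'input'
result = data[:3] + data[3:]  # -> result = 'input'

Answer: 'input'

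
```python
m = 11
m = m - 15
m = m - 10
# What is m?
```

Answer: -14

Derivation:
Trace (tracking m):
m = 11  # -> m = 11
m = m - 15  # -> m = -4
m = m - 10  # -> m = -14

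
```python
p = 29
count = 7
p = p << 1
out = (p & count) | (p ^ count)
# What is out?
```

Answer: 63

Derivation:
Trace (tracking out):
p = 29  # -> p = 29
count = 7  # -> count = 7
p = p << 1  # -> p = 58
out = p & count | p ^ count  # -> out = 63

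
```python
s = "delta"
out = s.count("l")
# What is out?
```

Trace (tracking out):
s = 'delta'  # -> s = 'delta'
out = s.count('l')  # -> out = 1

Answer: 1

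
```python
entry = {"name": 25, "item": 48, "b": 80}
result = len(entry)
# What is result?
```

Answer: 3

Derivation:
Trace (tracking result):
entry = {'name': 25, 'item': 48, 'b': 80}  # -> entry = {'name': 25, 'item': 48, 'b': 80}
result = len(entry)  # -> result = 3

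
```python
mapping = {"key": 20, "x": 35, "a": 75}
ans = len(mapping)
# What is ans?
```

Answer: 3

Derivation:
Trace (tracking ans):
mapping = {'key': 20, 'x': 35, 'a': 75}  # -> mapping = {'key': 20, 'x': 35, 'a': 75}
ans = len(mapping)  # -> ans = 3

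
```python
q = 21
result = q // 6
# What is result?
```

Answer: 3

Derivation:
Trace (tracking result):
q = 21  # -> q = 21
result = q // 6  # -> result = 3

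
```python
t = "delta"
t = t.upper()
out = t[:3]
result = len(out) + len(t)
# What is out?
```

Trace (tracking out):
t = 'delta'  # -> t = 'delta'
t = t.upper()  # -> t = 'DELTA'
out = t[:3]  # -> out = 'DEL'
result = len(out) + len(t)  # -> result = 8

Answer: 'DEL'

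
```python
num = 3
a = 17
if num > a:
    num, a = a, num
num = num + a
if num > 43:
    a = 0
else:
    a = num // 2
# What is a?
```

Trace (tracking a):
num = 3  # -> num = 3
a = 17  # -> a = 17
if num > a:  # condition is False
num = num + a  # -> num = 20
if num > 43:  # condition is False
else:
    a = num // 2  # -> a = 10

Answer: 10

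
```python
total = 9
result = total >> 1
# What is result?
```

Trace (tracking result):
total = 9  # -> total = 9
result = total >> 1  # -> result = 4

Answer: 4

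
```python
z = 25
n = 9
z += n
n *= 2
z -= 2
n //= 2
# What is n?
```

Trace (tracking n):
z = 25  # -> z = 25
n = 9  # -> n = 9
z += n  # -> z = 34
n *= 2  # -> n = 18
z -= 2  # -> z = 32
n //= 2  # -> n = 9

Answer: 9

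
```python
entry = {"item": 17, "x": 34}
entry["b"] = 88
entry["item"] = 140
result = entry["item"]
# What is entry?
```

Trace (tracking entry):
entry = {'item': 17, 'x': 34}  # -> entry = {'item': 17, 'x': 34}
entry['b'] = 88  # -> entry = {'item': 17, 'x': 34, 'b': 88}
entry['item'] = 140  # -> entry = {'item': 140, 'x': 34, 'b': 88}
result = entry['item']  # -> result = 140

Answer: {'item': 140, 'x': 34, 'b': 88}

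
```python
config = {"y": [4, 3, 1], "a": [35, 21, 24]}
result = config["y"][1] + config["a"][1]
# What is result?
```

Answer: 24

Derivation:
Trace (tracking result):
config = {'y': [4, 3, 1], 'a': [35, 21, 24]}  # -> config = {'y': [4, 3, 1], 'a': [35, 21, 24]}
result = config['y'][1] + config['a'][1]  # -> result = 24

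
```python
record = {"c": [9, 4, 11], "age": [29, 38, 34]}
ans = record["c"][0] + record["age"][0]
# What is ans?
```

Answer: 38

Derivation:
Trace (tracking ans):
record = {'c': [9, 4, 11], 'age': [29, 38, 34]}  # -> record = {'c': [9, 4, 11], 'age': [29, 38, 34]}
ans = record['c'][0] + record['age'][0]  # -> ans = 38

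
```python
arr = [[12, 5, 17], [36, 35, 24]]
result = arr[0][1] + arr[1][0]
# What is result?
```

Answer: 41

Derivation:
Trace (tracking result):
arr = [[12, 5, 17], [36, 35, 24]]  # -> arr = [[12, 5, 17], [36, 35, 24]]
result = arr[0][1] + arr[1][0]  # -> result = 41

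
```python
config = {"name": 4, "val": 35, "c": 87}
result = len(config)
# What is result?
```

Answer: 3

Derivation:
Trace (tracking result):
config = {'name': 4, 'val': 35, 'c': 87}  # -> config = {'name': 4, 'val': 35, 'c': 87}
result = len(config)  # -> result = 3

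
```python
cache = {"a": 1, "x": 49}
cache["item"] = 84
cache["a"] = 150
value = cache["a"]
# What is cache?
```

Answer: {'a': 150, 'x': 49, 'item': 84}

Derivation:
Trace (tracking cache):
cache = {'a': 1, 'x': 49}  # -> cache = {'a': 1, 'x': 49}
cache['item'] = 84  # -> cache = {'a': 1, 'x': 49, 'item': 84}
cache['a'] = 150  # -> cache = {'a': 150, 'x': 49, 'item': 84}
value = cache['a']  # -> value = 150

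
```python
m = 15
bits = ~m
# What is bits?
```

Answer: -16

Derivation:
Trace (tracking bits):
m = 15  # -> m = 15
bits = ~m  # -> bits = -16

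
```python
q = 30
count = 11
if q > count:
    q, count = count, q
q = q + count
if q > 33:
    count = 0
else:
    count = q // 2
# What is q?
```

Trace (tracking q):
q = 30  # -> q = 30
count = 11  # -> count = 11
if q > count:  # condition is True
    q, count = (count, q)  # -> q = 11, count = 30
q = q + count  # -> q = 41
if q > 33:  # condition is True
    count = 0  # -> count = 0

Answer: 41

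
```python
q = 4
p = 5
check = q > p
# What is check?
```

Answer: False

Derivation:
Trace (tracking check):
q = 4  # -> q = 4
p = 5  # -> p = 5
check = q > p  # -> check = False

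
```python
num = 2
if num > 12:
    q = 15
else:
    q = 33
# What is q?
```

Answer: 33

Derivation:
Trace (tracking q):
num = 2  # -> num = 2
if num > 12:  # condition is False
else:
    q = 33  # -> q = 33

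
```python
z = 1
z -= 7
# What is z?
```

Trace (tracking z):
z = 1  # -> z = 1
z -= 7  # -> z = -6

Answer: -6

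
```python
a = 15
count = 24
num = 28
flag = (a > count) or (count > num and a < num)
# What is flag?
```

Answer: False

Derivation:
Trace (tracking flag):
a = 15  # -> a = 15
count = 24  # -> count = 24
num = 28  # -> num = 28
flag = a > count or (count > num and a < num)  # -> flag = False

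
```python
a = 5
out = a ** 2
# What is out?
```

Trace (tracking out):
a = 5  # -> a = 5
out = a ** 2  # -> out = 25

Answer: 25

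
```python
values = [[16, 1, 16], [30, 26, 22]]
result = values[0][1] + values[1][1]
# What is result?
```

Trace (tracking result):
values = [[16, 1, 16], [30, 26, 22]]  # -> values = [[16, 1, 16], [30, 26, 22]]
result = values[0][1] + values[1][1]  # -> result = 27

Answer: 27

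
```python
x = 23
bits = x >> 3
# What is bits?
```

Trace (tracking bits):
x = 23  # -> x = 23
bits = x >> 3  # -> bits = 2

Answer: 2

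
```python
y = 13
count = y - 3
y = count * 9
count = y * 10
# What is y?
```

Trace (tracking y):
y = 13  # -> y = 13
count = y - 3  # -> count = 10
y = count * 9  # -> y = 90
count = y * 10  # -> count = 900

Answer: 90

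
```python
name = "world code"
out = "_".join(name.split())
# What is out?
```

Trace (tracking out):
name = 'world code'  # -> name = 'world code'
out = '_'.join(name.split())  # -> out = 'world_code'

Answer: 'world_code'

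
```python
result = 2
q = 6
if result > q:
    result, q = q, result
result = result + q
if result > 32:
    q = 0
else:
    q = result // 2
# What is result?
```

Answer: 8

Derivation:
Trace (tracking result):
result = 2  # -> result = 2
q = 6  # -> q = 6
if result > q:  # condition is False
result = result + q  # -> result = 8
if result > 32:  # condition is False
else:
    q = result // 2  # -> q = 4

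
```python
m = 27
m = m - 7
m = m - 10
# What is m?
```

Trace (tracking m):
m = 27  # -> m = 27
m = m - 7  # -> m = 20
m = m - 10  # -> m = 10

Answer: 10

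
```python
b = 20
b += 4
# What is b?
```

Answer: 24

Derivation:
Trace (tracking b):
b = 20  # -> b = 20
b += 4  # -> b = 24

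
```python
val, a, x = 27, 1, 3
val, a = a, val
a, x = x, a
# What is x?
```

Answer: 27

Derivation:
Trace (tracking x):
val, a, x = (27, 1, 3)  # -> val = 27, a = 1, x = 3
val, a = (a, val)  # -> val = 1, a = 27
a, x = (x, a)  # -> a = 3, x = 27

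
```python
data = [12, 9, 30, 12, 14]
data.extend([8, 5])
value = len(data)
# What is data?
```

Trace (tracking data):
data = [12, 9, 30, 12, 14]  # -> data = [12, 9, 30, 12, 14]
data.extend([8, 5])  # -> data = [12, 9, 30, 12, 14, 8, 5]
value = len(data)  # -> value = 7

Answer: [12, 9, 30, 12, 14, 8, 5]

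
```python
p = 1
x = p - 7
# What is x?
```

Trace (tracking x):
p = 1  # -> p = 1
x = p - 7  # -> x = -6

Answer: -6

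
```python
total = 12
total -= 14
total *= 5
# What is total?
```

Answer: -10

Derivation:
Trace (tracking total):
total = 12  # -> total = 12
total -= 14  # -> total = -2
total *= 5  # -> total = -10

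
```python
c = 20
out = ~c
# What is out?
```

Answer: -21

Derivation:
Trace (tracking out):
c = 20  # -> c = 20
out = ~c  # -> out = -21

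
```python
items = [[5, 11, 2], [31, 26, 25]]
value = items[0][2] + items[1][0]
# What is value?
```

Answer: 33

Derivation:
Trace (tracking value):
items = [[5, 11, 2], [31, 26, 25]]  # -> items = [[5, 11, 2], [31, 26, 25]]
value = items[0][2] + items[1][0]  # -> value = 33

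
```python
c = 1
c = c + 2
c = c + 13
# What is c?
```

Trace (tracking c):
c = 1  # -> c = 1
c = c + 2  # -> c = 3
c = c + 13  # -> c = 16

Answer: 16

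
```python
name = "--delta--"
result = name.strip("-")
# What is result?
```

Answer: 'delta'

Derivation:
Trace (tracking result):
name = '--delta--'  # -> name = '--delta--'
result = name.strip('-')  # -> result = 'delta'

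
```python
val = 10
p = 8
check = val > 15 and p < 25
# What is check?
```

Answer: False

Derivation:
Trace (tracking check):
val = 10  # -> val = 10
p = 8  # -> p = 8
check = val > 15 and p < 25  # -> check = False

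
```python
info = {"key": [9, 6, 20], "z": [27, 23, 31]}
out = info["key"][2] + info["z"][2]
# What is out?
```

Trace (tracking out):
info = {'key': [9, 6, 20], 'z': [27, 23, 31]}  # -> info = {'key': [9, 6, 20], 'z': [27, 23, 31]}
out = info['key'][2] + info['z'][2]  # -> out = 51

Answer: 51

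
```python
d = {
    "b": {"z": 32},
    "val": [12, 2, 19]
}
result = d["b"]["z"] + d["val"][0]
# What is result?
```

Answer: 44

Derivation:
Trace (tracking result):
d = {'b': {'z': 32}, 'val': [12, 2, 19]}  # -> d = {'b': {'z': 32}, 'val': [12, 2, 19]}
result = d['b']['z'] + d['val'][0]  # -> result = 44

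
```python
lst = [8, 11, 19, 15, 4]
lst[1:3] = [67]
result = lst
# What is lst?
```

Answer: [8, 67, 15, 4]

Derivation:
Trace (tracking lst):
lst = [8, 11, 19, 15, 4]  # -> lst = [8, 11, 19, 15, 4]
lst[1:3] = [67]  # -> lst = [8, 67, 15, 4]
result = lst  # -> result = [8, 67, 15, 4]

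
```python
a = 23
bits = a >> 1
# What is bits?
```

Answer: 11

Derivation:
Trace (tracking bits):
a = 23  # -> a = 23
bits = a >> 1  # -> bits = 11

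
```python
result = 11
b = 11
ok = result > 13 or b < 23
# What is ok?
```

Trace (tracking ok):
result = 11  # -> result = 11
b = 11  # -> b = 11
ok = result > 13 or b < 23  # -> ok = True

Answer: True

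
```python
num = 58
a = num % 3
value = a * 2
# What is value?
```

Answer: 2

Derivation:
Trace (tracking value):
num = 58  # -> num = 58
a = num % 3  # -> a = 1
value = a * 2  # -> value = 2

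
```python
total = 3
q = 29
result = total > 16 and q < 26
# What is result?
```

Answer: False

Derivation:
Trace (tracking result):
total = 3  # -> total = 3
q = 29  # -> q = 29
result = total > 16 and q < 26  # -> result = False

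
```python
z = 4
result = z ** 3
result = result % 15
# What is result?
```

Trace (tracking result):
z = 4  # -> z = 4
result = z ** 3  # -> result = 64
result = result % 15  # -> result = 4

Answer: 4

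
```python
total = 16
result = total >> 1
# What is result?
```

Trace (tracking result):
total = 16  # -> total = 16
result = total >> 1  # -> result = 8

Answer: 8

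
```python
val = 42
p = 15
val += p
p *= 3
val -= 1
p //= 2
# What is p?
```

Answer: 22

Derivation:
Trace (tracking p):
val = 42  # -> val = 42
p = 15  # -> p = 15
val += p  # -> val = 57
p *= 3  # -> p = 45
val -= 1  # -> val = 56
p //= 2  # -> p = 22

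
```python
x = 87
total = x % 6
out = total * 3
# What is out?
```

Answer: 9

Derivation:
Trace (tracking out):
x = 87  # -> x = 87
total = x % 6  # -> total = 3
out = total * 3  # -> out = 9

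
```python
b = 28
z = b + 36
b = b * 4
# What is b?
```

Trace (tracking b):
b = 28  # -> b = 28
z = b + 36  # -> z = 64
b = b * 4  # -> b = 112

Answer: 112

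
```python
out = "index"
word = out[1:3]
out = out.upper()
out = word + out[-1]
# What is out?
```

Answer: 'ndX'

Derivation:
Trace (tracking out):
out = 'index'  # -> out = 'index'
word = out[1:3]  # -> word = 'nd'
out = out.upper()  # -> out = 'INDEX'
out = word + out[-1]  # -> out = 'ndX'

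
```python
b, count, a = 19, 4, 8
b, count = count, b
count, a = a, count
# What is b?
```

Answer: 4

Derivation:
Trace (tracking b):
b, count, a = (19, 4, 8)  # -> b = 19, count = 4, a = 8
b, count = (count, b)  # -> b = 4, count = 19
count, a = (a, count)  # -> count = 8, a = 19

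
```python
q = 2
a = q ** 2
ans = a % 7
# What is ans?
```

Answer: 4

Derivation:
Trace (tracking ans):
q = 2  # -> q = 2
a = q ** 2  # -> a = 4
ans = a % 7  # -> ans = 4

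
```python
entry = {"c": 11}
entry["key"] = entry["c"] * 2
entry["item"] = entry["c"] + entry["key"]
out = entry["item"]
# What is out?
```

Answer: 33

Derivation:
Trace (tracking out):
entry = {'c': 11}  # -> entry = {'c': 11}
entry['key'] = entry['c'] * 2  # -> entry = {'c': 11, 'key': 22}
entry['item'] = entry['c'] + entry['key']  # -> entry = {'c': 11, 'key': 22, 'item': 33}
out = entry['item']  # -> out = 33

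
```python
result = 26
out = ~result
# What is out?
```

Answer: -27

Derivation:
Trace (tracking out):
result = 26  # -> result = 26
out = ~result  # -> out = -27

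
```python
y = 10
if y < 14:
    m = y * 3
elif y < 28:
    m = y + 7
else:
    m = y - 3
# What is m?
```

Trace (tracking m):
y = 10  # -> y = 10
if y < 14:  # condition is True
    m = y * 3  # -> m = 30

Answer: 30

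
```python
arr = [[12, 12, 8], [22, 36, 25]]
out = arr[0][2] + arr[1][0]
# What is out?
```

Answer: 30

Derivation:
Trace (tracking out):
arr = [[12, 12, 8], [22, 36, 25]]  # -> arr = [[12, 12, 8], [22, 36, 25]]
out = arr[0][2] + arr[1][0]  # -> out = 30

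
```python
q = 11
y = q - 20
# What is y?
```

Answer: -9

Derivation:
Trace (tracking y):
q = 11  # -> q = 11
y = q - 20  # -> y = -9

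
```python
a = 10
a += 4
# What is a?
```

Trace (tracking a):
a = 10  # -> a = 10
a += 4  # -> a = 14

Answer: 14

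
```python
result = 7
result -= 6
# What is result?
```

Answer: 1

Derivation:
Trace (tracking result):
result = 7  # -> result = 7
result -= 6  # -> result = 1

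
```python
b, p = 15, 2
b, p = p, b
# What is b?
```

Trace (tracking b):
b, p = (15, 2)  # -> b = 15, p = 2
b, p = (p, b)  # -> b = 2, p = 15

Answer: 2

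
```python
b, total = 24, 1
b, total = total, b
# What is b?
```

Answer: 1

Derivation:
Trace (tracking b):
b, total = (24, 1)  # -> b = 24, total = 1
b, total = (total, b)  # -> b = 1, total = 24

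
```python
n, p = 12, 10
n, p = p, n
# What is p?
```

Answer: 12

Derivation:
Trace (tracking p):
n, p = (12, 10)  # -> n = 12, p = 10
n, p = (p, n)  # -> n = 10, p = 12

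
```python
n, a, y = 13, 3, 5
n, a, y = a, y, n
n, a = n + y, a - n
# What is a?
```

Trace (tracking a):
n, a, y = (13, 3, 5)  # -> n = 13, a = 3, y = 5
n, a, y = (a, y, n)  # -> n = 3, a = 5, y = 13
n, a = (n + y, a - n)  # -> n = 16, a = 2

Answer: 2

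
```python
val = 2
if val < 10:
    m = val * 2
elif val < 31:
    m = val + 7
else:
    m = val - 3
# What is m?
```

Answer: 4

Derivation:
Trace (tracking m):
val = 2  # -> val = 2
if val < 10:  # condition is True
    m = val * 2  # -> m = 4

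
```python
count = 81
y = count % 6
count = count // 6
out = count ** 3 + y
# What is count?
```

Trace (tracking count):
count = 81  # -> count = 81
y = count % 6  # -> y = 3
count = count // 6  # -> count = 13
out = count ** 3 + y  # -> out = 2200

Answer: 13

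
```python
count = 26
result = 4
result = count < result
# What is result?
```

Trace (tracking result):
count = 26  # -> count = 26
result = 4  # -> result = 4
result = count < result  # -> result = False

Answer: False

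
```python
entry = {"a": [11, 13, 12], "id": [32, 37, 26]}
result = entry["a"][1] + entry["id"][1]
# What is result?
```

Trace (tracking result):
entry = {'a': [11, 13, 12], 'id': [32, 37, 26]}  # -> entry = {'a': [11, 13, 12], 'id': [32, 37, 26]}
result = entry['a'][1] + entry['id'][1]  # -> result = 50

Answer: 50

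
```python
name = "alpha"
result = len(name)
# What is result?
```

Answer: 5

Derivation:
Trace (tracking result):
name = 'alpha'  # -> name = 'alpha'
result = len(name)  # -> result = 5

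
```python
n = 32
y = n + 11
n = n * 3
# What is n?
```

Answer: 96

Derivation:
Trace (tracking n):
n = 32  # -> n = 32
y = n + 11  # -> y = 43
n = n * 3  # -> n = 96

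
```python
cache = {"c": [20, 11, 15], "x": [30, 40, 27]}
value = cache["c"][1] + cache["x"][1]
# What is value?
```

Trace (tracking value):
cache = {'c': [20, 11, 15], 'x': [30, 40, 27]}  # -> cache = {'c': [20, 11, 15], 'x': [30, 40, 27]}
value = cache['c'][1] + cache['x'][1]  # -> value = 51

Answer: 51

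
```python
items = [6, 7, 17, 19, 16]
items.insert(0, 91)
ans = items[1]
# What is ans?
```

Trace (tracking ans):
items = [6, 7, 17, 19, 16]  # -> items = [6, 7, 17, 19, 16]
items.insert(0, 91)  # -> items = [91, 6, 7, 17, 19, 16]
ans = items[1]  # -> ans = 6

Answer: 6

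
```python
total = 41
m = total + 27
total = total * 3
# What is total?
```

Answer: 123

Derivation:
Trace (tracking total):
total = 41  # -> total = 41
m = total + 27  # -> m = 68
total = total * 3  # -> total = 123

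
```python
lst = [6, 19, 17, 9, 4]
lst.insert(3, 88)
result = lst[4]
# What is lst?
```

Answer: [6, 19, 17, 88, 9, 4]

Derivation:
Trace (tracking lst):
lst = [6, 19, 17, 9, 4]  # -> lst = [6, 19, 17, 9, 4]
lst.insert(3, 88)  # -> lst = [6, 19, 17, 88, 9, 4]
result = lst[4]  # -> result = 9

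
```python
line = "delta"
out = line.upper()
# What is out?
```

Trace (tracking out):
line = 'delta'  # -> line = 'delta'
out = line.upper()  # -> out = 'DELTA'

Answer: 'DELTA'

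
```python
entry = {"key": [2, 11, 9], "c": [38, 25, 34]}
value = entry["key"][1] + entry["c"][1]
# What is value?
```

Trace (tracking value):
entry = {'key': [2, 11, 9], 'c': [38, 25, 34]}  # -> entry = {'key': [2, 11, 9], 'c': [38, 25, 34]}
value = entry['key'][1] + entry['c'][1]  # -> value = 36

Answer: 36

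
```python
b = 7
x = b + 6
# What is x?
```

Trace (tracking x):
b = 7  # -> b = 7
x = b + 6  # -> x = 13

Answer: 13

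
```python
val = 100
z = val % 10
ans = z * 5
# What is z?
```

Answer: 0

Derivation:
Trace (tracking z):
val = 100  # -> val = 100
z = val % 10  # -> z = 0
ans = z * 5  # -> ans = 0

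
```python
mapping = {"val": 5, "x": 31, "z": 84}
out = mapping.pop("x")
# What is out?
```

Trace (tracking out):
mapping = {'val': 5, 'x': 31, 'z': 84}  # -> mapping = {'val': 5, 'x': 31, 'z': 84}
out = mapping.pop('x')  # -> out = 31

Answer: 31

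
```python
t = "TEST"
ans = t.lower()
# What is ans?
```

Trace (tracking ans):
t = 'TEST'  # -> t = 'TEST'
ans = t.lower()  # -> ans = 'test'

Answer: 'test'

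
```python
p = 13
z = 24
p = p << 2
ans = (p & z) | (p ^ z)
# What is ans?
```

Answer: 60

Derivation:
Trace (tracking ans):
p = 13  # -> p = 13
z = 24  # -> z = 24
p = p << 2  # -> p = 52
ans = p & z | p ^ z  # -> ans = 60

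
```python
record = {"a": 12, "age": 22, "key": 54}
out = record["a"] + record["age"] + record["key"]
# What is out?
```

Trace (tracking out):
record = {'a': 12, 'age': 22, 'key': 54}  # -> record = {'a': 12, 'age': 22, 'key': 54}
out = record['a'] + record['age'] + record['key']  # -> out = 88

Answer: 88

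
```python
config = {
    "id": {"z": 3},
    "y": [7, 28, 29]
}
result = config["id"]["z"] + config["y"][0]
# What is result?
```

Answer: 10

Derivation:
Trace (tracking result):
config = {'id': {'z': 3}, 'y': [7, 28, 29]}  # -> config = {'id': {'z': 3}, 'y': [7, 28, 29]}
result = config['id']['z'] + config['y'][0]  # -> result = 10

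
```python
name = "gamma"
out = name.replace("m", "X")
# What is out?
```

Trace (tracking out):
name = 'gamma'  # -> name = 'gamma'
out = name.replace('m', 'X')  # -> out = 'gaXXa'

Answer: 'gaXXa'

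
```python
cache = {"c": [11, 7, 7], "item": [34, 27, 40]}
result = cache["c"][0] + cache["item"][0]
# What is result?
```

Trace (tracking result):
cache = {'c': [11, 7, 7], 'item': [34, 27, 40]}  # -> cache = {'c': [11, 7, 7], 'item': [34, 27, 40]}
result = cache['c'][0] + cache['item'][0]  # -> result = 45

Answer: 45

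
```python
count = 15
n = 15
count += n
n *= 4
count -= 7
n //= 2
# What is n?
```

Trace (tracking n):
count = 15  # -> count = 15
n = 15  # -> n = 15
count += n  # -> count = 30
n *= 4  # -> n = 60
count -= 7  # -> count = 23
n //= 2  # -> n = 30

Answer: 30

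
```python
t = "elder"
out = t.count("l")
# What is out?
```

Answer: 1

Derivation:
Trace (tracking out):
t = 'elder'  # -> t = 'elder'
out = t.count('l')  # -> out = 1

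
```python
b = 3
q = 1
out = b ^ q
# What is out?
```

Answer: 2

Derivation:
Trace (tracking out):
b = 3  # -> b = 3
q = 1  # -> q = 1
out = b ^ q  # -> out = 2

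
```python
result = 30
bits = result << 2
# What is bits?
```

Answer: 120

Derivation:
Trace (tracking bits):
result = 30  # -> result = 30
bits = result << 2  # -> bits = 120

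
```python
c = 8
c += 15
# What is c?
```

Answer: 23

Derivation:
Trace (tracking c):
c = 8  # -> c = 8
c += 15  # -> c = 23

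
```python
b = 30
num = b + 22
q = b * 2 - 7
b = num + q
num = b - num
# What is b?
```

Trace (tracking b):
b = 30  # -> b = 30
num = b + 22  # -> num = 52
q = b * 2 - 7  # -> q = 53
b = num + q  # -> b = 105
num = b - num  # -> num = 53

Answer: 105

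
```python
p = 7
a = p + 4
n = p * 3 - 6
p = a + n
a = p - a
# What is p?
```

Answer: 26

Derivation:
Trace (tracking p):
p = 7  # -> p = 7
a = p + 4  # -> a = 11
n = p * 3 - 6  # -> n = 15
p = a + n  # -> p = 26
a = p - a  # -> a = 15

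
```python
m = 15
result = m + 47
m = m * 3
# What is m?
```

Trace (tracking m):
m = 15  # -> m = 15
result = m + 47  # -> result = 62
m = m * 3  # -> m = 45

Answer: 45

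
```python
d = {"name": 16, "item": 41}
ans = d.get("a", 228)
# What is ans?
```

Answer: 228

Derivation:
Trace (tracking ans):
d = {'name': 16, 'item': 41}  # -> d = {'name': 16, 'item': 41}
ans = d.get('a', 228)  # -> ans = 228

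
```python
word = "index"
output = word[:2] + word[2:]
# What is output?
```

Trace (tracking output):
word = 'index'  # -> word = 'index'
output = word[:2] + word[2:]  # -> output = 'index'

Answer: 'index'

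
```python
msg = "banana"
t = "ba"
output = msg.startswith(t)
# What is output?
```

Trace (tracking output):
msg = 'banana'  # -> msg = 'banana'
t = 'ba'  # -> t = 'ba'
output = msg.startswith(t)  # -> output = True

Answer: True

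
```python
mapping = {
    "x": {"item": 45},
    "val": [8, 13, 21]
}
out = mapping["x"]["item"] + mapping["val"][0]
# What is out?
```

Answer: 53

Derivation:
Trace (tracking out):
mapping = {'x': {'item': 45}, 'val': [8, 13, 21]}  # -> mapping = {'x': {'item': 45}, 'val': [8, 13, 21]}
out = mapping['x']['item'] + mapping['val'][0]  # -> out = 53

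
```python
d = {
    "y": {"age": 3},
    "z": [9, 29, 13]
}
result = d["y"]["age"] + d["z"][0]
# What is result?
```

Answer: 12

Derivation:
Trace (tracking result):
d = {'y': {'age': 3}, 'z': [9, 29, 13]}  # -> d = {'y': {'age': 3}, 'z': [9, 29, 13]}
result = d['y']['age'] + d['z'][0]  # -> result = 12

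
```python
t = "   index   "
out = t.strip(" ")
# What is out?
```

Trace (tracking out):
t = '   index   '  # -> t = '   index   '
out = t.strip(' ')  # -> out = 'index'

Answer: 'index'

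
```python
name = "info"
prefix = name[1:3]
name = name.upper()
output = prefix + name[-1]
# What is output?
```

Answer: 'nfO'

Derivation:
Trace (tracking output):
name = 'info'  # -> name = 'info'
prefix = name[1:3]  # -> prefix = 'nf'
name = name.upper()  # -> name = 'INFO'
output = prefix + name[-1]  # -> output = 'nfO'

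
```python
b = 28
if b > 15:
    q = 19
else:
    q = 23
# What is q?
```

Answer: 19

Derivation:
Trace (tracking q):
b = 28  # -> b = 28
if b > 15:  # condition is True
    q = 19  # -> q = 19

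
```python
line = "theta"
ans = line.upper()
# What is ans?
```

Answer: 'THETA'

Derivation:
Trace (tracking ans):
line = 'theta'  # -> line = 'theta'
ans = line.upper()  # -> ans = 'THETA'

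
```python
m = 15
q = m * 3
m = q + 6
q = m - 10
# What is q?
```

Answer: 41

Derivation:
Trace (tracking q):
m = 15  # -> m = 15
q = m * 3  # -> q = 45
m = q + 6  # -> m = 51
q = m - 10  # -> q = 41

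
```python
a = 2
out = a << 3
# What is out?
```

Trace (tracking out):
a = 2  # -> a = 2
out = a << 3  # -> out = 16

Answer: 16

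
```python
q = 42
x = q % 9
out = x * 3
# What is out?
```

Answer: 18

Derivation:
Trace (tracking out):
q = 42  # -> q = 42
x = q % 9  # -> x = 6
out = x * 3  # -> out = 18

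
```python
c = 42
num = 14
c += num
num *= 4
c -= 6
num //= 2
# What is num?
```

Trace (tracking num):
c = 42  # -> c = 42
num = 14  # -> num = 14
c += num  # -> c = 56
num *= 4  # -> num = 56
c -= 6  # -> c = 50
num //= 2  # -> num = 28

Answer: 28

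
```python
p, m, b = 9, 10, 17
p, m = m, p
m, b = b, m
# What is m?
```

Trace (tracking m):
p, m, b = (9, 10, 17)  # -> p = 9, m = 10, b = 17
p, m = (m, p)  # -> p = 10, m = 9
m, b = (b, m)  # -> m = 17, b = 9

Answer: 17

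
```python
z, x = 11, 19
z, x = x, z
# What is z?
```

Answer: 19

Derivation:
Trace (tracking z):
z, x = (11, 19)  # -> z = 11, x = 19
z, x = (x, z)  # -> z = 19, x = 11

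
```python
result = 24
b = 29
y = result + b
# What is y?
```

Answer: 53

Derivation:
Trace (tracking y):
result = 24  # -> result = 24
b = 29  # -> b = 29
y = result + b  # -> y = 53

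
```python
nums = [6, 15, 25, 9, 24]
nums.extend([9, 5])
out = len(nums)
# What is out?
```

Answer: 7

Derivation:
Trace (tracking out):
nums = [6, 15, 25, 9, 24]  # -> nums = [6, 15, 25, 9, 24]
nums.extend([9, 5])  # -> nums = [6, 15, 25, 9, 24, 9, 5]
out = len(nums)  # -> out = 7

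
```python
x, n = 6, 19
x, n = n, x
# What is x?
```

Trace (tracking x):
x, n = (6, 19)  # -> x = 6, n = 19
x, n = (n, x)  # -> x = 19, n = 6

Answer: 19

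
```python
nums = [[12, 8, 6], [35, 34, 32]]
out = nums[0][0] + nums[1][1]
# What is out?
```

Trace (tracking out):
nums = [[12, 8, 6], [35, 34, 32]]  # -> nums = [[12, 8, 6], [35, 34, 32]]
out = nums[0][0] + nums[1][1]  # -> out = 46

Answer: 46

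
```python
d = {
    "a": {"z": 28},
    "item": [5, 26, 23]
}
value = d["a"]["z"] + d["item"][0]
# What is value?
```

Trace (tracking value):
d = {'a': {'z': 28}, 'item': [5, 26, 23]}  # -> d = {'a': {'z': 28}, 'item': [5, 26, 23]}
value = d['a']['z'] + d['item'][0]  # -> value = 33

Answer: 33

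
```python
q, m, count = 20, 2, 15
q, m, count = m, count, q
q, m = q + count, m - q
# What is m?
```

Trace (tracking m):
q, m, count = (20, 2, 15)  # -> q = 20, m = 2, count = 15
q, m, count = (m, count, q)  # -> q = 2, m = 15, count = 20
q, m = (q + count, m - q)  # -> q = 22, m = 13

Answer: 13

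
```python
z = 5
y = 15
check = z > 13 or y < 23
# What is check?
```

Trace (tracking check):
z = 5  # -> z = 5
y = 15  # -> y = 15
check = z > 13 or y < 23  # -> check = True

Answer: True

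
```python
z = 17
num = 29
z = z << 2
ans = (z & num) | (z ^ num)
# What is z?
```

Trace (tracking z):
z = 17  # -> z = 17
num = 29  # -> num = 29
z = z << 2  # -> z = 68
ans = z & num | z ^ num  # -> ans = 93

Answer: 68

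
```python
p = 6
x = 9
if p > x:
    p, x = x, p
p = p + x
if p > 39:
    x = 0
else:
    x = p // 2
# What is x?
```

Trace (tracking x):
p = 6  # -> p = 6
x = 9  # -> x = 9
if p > x:  # condition is False
p = p + x  # -> p = 15
if p > 39:  # condition is False
else:
    x = p // 2  # -> x = 7

Answer: 7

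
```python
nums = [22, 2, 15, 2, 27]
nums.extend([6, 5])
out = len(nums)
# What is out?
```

Answer: 7

Derivation:
Trace (tracking out):
nums = [22, 2, 15, 2, 27]  # -> nums = [22, 2, 15, 2, 27]
nums.extend([6, 5])  # -> nums = [22, 2, 15, 2, 27, 6, 5]
out = len(nums)  # -> out = 7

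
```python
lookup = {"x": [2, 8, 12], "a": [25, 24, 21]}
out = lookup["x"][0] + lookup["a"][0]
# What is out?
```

Answer: 27

Derivation:
Trace (tracking out):
lookup = {'x': [2, 8, 12], 'a': [25, 24, 21]}  # -> lookup = {'x': [2, 8, 12], 'a': [25, 24, 21]}
out = lookup['x'][0] + lookup['a'][0]  # -> out = 27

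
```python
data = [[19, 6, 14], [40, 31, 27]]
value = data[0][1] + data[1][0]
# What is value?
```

Answer: 46

Derivation:
Trace (tracking value):
data = [[19, 6, 14], [40, 31, 27]]  # -> data = [[19, 6, 14], [40, 31, 27]]
value = data[0][1] + data[1][0]  # -> value = 46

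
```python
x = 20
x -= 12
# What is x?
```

Trace (tracking x):
x = 20  # -> x = 20
x -= 12  # -> x = 8

Answer: 8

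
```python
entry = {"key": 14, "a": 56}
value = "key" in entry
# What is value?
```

Answer: True

Derivation:
Trace (tracking value):
entry = {'key': 14, 'a': 56}  # -> entry = {'key': 14, 'a': 56}
value = 'key' in entry  # -> value = True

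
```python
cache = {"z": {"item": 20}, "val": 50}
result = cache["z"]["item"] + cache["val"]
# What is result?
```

Answer: 70

Derivation:
Trace (tracking result):
cache = {'z': {'item': 20}, 'val': 50}  # -> cache = {'z': {'item': 20}, 'val': 50}
result = cache['z']['item'] + cache['val']  # -> result = 70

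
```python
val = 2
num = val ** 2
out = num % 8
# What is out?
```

Answer: 4

Derivation:
Trace (tracking out):
val = 2  # -> val = 2
num = val ** 2  # -> num = 4
out = num % 8  # -> out = 4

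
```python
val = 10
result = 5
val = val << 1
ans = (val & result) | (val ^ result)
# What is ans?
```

Trace (tracking ans):
val = 10  # -> val = 10
result = 5  # -> result = 5
val = val << 1  # -> val = 20
ans = val & result | val ^ result  # -> ans = 21

Answer: 21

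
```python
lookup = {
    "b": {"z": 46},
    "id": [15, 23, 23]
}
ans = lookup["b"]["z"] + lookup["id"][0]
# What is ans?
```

Trace (tracking ans):
lookup = {'b': {'z': 46}, 'id': [15, 23, 23]}  # -> lookup = {'b': {'z': 46}, 'id': [15, 23, 23]}
ans = lookup['b']['z'] + lookup['id'][0]  # -> ans = 61

Answer: 61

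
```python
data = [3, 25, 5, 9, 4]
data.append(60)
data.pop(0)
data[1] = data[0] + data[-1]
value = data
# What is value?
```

Answer: [25, 85, 9, 4, 60]

Derivation:
Trace (tracking value):
data = [3, 25, 5, 9, 4]  # -> data = [3, 25, 5, 9, 4]
data.append(60)  # -> data = [3, 25, 5, 9, 4, 60]
data.pop(0)  # -> data = [25, 5, 9, 4, 60]
data[1] = data[0] + data[-1]  # -> data = [25, 85, 9, 4, 60]
value = data  # -> value = [25, 85, 9, 4, 60]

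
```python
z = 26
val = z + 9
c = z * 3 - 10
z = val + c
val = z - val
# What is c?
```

Trace (tracking c):
z = 26  # -> z = 26
val = z + 9  # -> val = 35
c = z * 3 - 10  # -> c = 68
z = val + c  # -> z = 103
val = z - val  # -> val = 68

Answer: 68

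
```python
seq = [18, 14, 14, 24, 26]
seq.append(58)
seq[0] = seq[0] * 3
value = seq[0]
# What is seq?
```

Answer: [54, 14, 14, 24, 26, 58]

Derivation:
Trace (tracking seq):
seq = [18, 14, 14, 24, 26]  # -> seq = [18, 14, 14, 24, 26]
seq.append(58)  # -> seq = [18, 14, 14, 24, 26, 58]
seq[0] = seq[0] * 3  # -> seq = [54, 14, 14, 24, 26, 58]
value = seq[0]  # -> value = 54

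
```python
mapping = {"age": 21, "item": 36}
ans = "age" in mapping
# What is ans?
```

Trace (tracking ans):
mapping = {'age': 21, 'item': 36}  # -> mapping = {'age': 21, 'item': 36}
ans = 'age' in mapping  # -> ans = True

Answer: True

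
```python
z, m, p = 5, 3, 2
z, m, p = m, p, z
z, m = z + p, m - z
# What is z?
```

Trace (tracking z):
z, m, p = (5, 3, 2)  # -> z = 5, m = 3, p = 2
z, m, p = (m, p, z)  # -> z = 3, m = 2, p = 5
z, m = (z + p, m - z)  # -> z = 8, m = -1

Answer: 8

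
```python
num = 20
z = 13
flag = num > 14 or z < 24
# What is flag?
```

Answer: True

Derivation:
Trace (tracking flag):
num = 20  # -> num = 20
z = 13  # -> z = 13
flag = num > 14 or z < 24  # -> flag = True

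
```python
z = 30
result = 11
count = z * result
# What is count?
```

Trace (tracking count):
z = 30  # -> z = 30
result = 11  # -> result = 11
count = z * result  # -> count = 330

Answer: 330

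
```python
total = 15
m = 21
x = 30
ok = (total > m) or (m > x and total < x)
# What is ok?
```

Trace (tracking ok):
total = 15  # -> total = 15
m = 21  # -> m = 21
x = 30  # -> x = 30
ok = total > m or (m > x and total < x)  # -> ok = False

Answer: False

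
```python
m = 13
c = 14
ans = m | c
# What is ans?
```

Trace (tracking ans):
m = 13  # -> m = 13
c = 14  # -> c = 14
ans = m | c  # -> ans = 15

Answer: 15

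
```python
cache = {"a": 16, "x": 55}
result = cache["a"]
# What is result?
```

Answer: 16

Derivation:
Trace (tracking result):
cache = {'a': 16, 'x': 55}  # -> cache = {'a': 16, 'x': 55}
result = cache['a']  # -> result = 16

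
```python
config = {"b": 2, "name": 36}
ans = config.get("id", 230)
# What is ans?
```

Trace (tracking ans):
config = {'b': 2, 'name': 36}  # -> config = {'b': 2, 'name': 36}
ans = config.get('id', 230)  # -> ans = 230

Answer: 230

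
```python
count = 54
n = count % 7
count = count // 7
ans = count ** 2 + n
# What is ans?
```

Trace (tracking ans):
count = 54  # -> count = 54
n = count % 7  # -> n = 5
count = count // 7  # -> count = 7
ans = count ** 2 + n  # -> ans = 54

Answer: 54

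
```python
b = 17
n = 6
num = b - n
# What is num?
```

Answer: 11

Derivation:
Trace (tracking num):
b = 17  # -> b = 17
n = 6  # -> n = 6
num = b - n  # -> num = 11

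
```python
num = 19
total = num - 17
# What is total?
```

Trace (tracking total):
num = 19  # -> num = 19
total = num - 17  # -> total = 2

Answer: 2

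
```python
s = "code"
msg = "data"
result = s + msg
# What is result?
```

Trace (tracking result):
s = 'code'  # -> s = 'code'
msg = 'data'  # -> msg = 'data'
result = s + msg  # -> result = 'codedata'

Answer: 'codedata'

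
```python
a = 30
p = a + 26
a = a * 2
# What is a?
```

Trace (tracking a):
a = 30  # -> a = 30
p = a + 26  # -> p = 56
a = a * 2  # -> a = 60

Answer: 60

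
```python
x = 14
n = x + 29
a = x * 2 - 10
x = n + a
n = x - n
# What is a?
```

Trace (tracking a):
x = 14  # -> x = 14
n = x + 29  # -> n = 43
a = x * 2 - 10  # -> a = 18
x = n + a  # -> x = 61
n = x - n  # -> n = 18

Answer: 18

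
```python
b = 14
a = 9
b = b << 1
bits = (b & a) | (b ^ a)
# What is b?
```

Trace (tracking b):
b = 14  # -> b = 14
a = 9  # -> a = 9
b = b << 1  # -> b = 28
bits = b & a | b ^ a  # -> bits = 29

Answer: 28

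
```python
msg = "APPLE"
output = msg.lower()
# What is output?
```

Answer: 'apple'

Derivation:
Trace (tracking output):
msg = 'APPLE'  # -> msg = 'APPLE'
output = msg.lower()  # -> output = 'apple'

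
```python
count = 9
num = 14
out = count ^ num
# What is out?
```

Answer: 7

Derivation:
Trace (tracking out):
count = 9  # -> count = 9
num = 14  # -> num = 14
out = count ^ num  # -> out = 7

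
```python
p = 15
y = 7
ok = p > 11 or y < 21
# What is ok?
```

Answer: True

Derivation:
Trace (tracking ok):
p = 15  # -> p = 15
y = 7  # -> y = 7
ok = p > 11 or y < 21  # -> ok = True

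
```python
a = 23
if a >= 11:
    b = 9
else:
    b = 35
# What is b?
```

Answer: 9

Derivation:
Trace (tracking b):
a = 23  # -> a = 23
if a >= 11:  # condition is True
    b = 9  # -> b = 9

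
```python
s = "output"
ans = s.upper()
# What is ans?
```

Trace (tracking ans):
s = 'output'  # -> s = 'output'
ans = s.upper()  # -> ans = 'OUTPUT'

Answer: 'OUTPUT'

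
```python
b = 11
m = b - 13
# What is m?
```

Answer: -2

Derivation:
Trace (tracking m):
b = 11  # -> b = 11
m = b - 13  # -> m = -2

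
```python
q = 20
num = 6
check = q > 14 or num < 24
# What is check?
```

Answer: True

Derivation:
Trace (tracking check):
q = 20  # -> q = 20
num = 6  # -> num = 6
check = q > 14 or num < 24  # -> check = True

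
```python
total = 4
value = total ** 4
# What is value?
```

Trace (tracking value):
total = 4  # -> total = 4
value = total ** 4  # -> value = 256

Answer: 256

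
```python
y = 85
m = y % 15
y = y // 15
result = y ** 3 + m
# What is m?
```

Answer: 10

Derivation:
Trace (tracking m):
y = 85  # -> y = 85
m = y % 15  # -> m = 10
y = y // 15  # -> y = 5
result = y ** 3 + m  # -> result = 135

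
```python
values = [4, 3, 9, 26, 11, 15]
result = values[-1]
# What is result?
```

Answer: 15

Derivation:
Trace (tracking result):
values = [4, 3, 9, 26, 11, 15]  # -> values = [4, 3, 9, 26, 11, 15]
result = values[-1]  # -> result = 15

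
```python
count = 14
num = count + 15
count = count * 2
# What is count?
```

Answer: 28

Derivation:
Trace (tracking count):
count = 14  # -> count = 14
num = count + 15  # -> num = 29
count = count * 2  # -> count = 28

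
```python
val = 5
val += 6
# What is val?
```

Answer: 11

Derivation:
Trace (tracking val):
val = 5  # -> val = 5
val += 6  # -> val = 11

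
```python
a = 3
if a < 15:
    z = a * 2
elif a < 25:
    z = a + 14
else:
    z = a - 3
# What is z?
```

Trace (tracking z):
a = 3  # -> a = 3
if a < 15:  # condition is True
    z = a * 2  # -> z = 6

Answer: 6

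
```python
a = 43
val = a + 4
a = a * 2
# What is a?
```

Answer: 86

Derivation:
Trace (tracking a):
a = 43  # -> a = 43
val = a + 4  # -> val = 47
a = a * 2  # -> a = 86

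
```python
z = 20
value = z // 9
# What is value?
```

Trace (tracking value):
z = 20  # -> z = 20
value = z // 9  # -> value = 2

Answer: 2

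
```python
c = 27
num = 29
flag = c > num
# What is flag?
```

Answer: False

Derivation:
Trace (tracking flag):
c = 27  # -> c = 27
num = 29  # -> num = 29
flag = c > num  # -> flag = False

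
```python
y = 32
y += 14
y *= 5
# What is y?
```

Answer: 230

Derivation:
Trace (tracking y):
y = 32  # -> y = 32
y += 14  # -> y = 46
y *= 5  # -> y = 230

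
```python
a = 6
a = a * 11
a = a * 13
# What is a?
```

Answer: 858

Derivation:
Trace (tracking a):
a = 6  # -> a = 6
a = a * 11  # -> a = 66
a = a * 13  # -> a = 858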